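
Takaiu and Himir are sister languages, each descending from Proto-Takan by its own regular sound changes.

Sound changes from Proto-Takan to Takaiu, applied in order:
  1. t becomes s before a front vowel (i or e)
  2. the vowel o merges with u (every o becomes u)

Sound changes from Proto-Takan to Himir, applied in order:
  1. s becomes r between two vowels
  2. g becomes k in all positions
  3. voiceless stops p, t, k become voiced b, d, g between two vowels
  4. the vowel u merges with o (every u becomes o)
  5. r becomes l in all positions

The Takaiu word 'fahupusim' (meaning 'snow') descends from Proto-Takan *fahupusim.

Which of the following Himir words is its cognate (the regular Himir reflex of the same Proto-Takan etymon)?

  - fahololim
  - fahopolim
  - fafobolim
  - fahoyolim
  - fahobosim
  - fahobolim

fahobolim

Himir: *fahupusim
  fahupusim → fahupurim   [rhotacism]
  fahupurim (rule 2 does not apply)
  fahupurim → fahuburim   [intervocalic voicing]
  fahuburim → fahoborim   [vowel merger]
  fahoborim → fahobolim   [unconditioned shift]
  giving Himir fahobolim.
The other candidates each miss or misapply at least one Himir change.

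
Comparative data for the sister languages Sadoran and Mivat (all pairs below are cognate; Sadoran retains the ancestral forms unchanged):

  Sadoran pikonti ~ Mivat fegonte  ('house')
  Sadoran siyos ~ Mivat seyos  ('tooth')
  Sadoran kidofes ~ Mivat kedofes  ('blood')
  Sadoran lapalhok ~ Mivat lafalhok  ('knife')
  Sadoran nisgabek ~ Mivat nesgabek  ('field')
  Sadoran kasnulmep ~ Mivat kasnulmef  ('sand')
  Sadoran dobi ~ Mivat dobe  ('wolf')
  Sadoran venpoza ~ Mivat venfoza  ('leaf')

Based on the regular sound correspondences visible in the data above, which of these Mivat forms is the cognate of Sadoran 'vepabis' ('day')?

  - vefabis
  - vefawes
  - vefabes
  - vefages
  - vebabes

lapalhok ~ lafalhok — Sadoran p corresponds to Mivat f between vowels (before a back vowel).
pikonti ~ fegonte, siyos ~ seyos — Sadoran i corresponds to Mivat e after a consonant, before a consonant other than r, m, n, p, b, f, v.
Applying these to Sadoran 'vepabis':
  vepabis → vefabis   (p→f between vowels (before a back vowel))
  vefabis → vefabes   (i→e after a consonant, before a consonant other than r, m, n, p, b, f, v)
So the Mivat cognate is 'vefabes'.

vefabes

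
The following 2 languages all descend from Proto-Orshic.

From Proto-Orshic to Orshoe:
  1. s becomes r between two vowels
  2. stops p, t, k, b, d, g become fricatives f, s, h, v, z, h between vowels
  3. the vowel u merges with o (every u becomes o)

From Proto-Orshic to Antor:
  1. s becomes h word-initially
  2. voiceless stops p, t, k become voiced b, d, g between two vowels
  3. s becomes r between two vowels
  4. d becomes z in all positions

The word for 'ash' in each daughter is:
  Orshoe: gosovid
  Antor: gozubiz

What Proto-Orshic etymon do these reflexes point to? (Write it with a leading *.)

*gotubid

Position 5: Orshoe has v, Antor has b. Taking the neighbouring segments as reconstructed: Orshoe v could go back to *b or *v; Antor b could go back to *p or *b — the one source consistent with every daughter is *b.
Position 3: Orshoe has s, Antor has z. Taking the neighbouring segments as reconstructed: Orshoe s can only go back to *t; Antor z could go back to *t or *d or *z — the one source consistent with every daughter is *t.
This points to *gotubid. Verify forward in each daughter:
Orshoe: start from *gotubid.
  rule 1: no change — gotubid
  rule 2 (intervocalic lenition): gotubid → gosuvid
  rule 3 (vowel merger): gosuvid → gosovid
  ⇒ Orshoe gosovid
Antor: *gotubid
  gotubid (rule 1 does not apply)
  gotubid → godubid   [intervocalic voicing]
  godubid (rule 3 does not apply)
  godubid → gozubiz   [unconditioned shift]
  giving Antor gozubiz.
Only *gotubid yields all of Orshoe gosovid, Antor gozubiz.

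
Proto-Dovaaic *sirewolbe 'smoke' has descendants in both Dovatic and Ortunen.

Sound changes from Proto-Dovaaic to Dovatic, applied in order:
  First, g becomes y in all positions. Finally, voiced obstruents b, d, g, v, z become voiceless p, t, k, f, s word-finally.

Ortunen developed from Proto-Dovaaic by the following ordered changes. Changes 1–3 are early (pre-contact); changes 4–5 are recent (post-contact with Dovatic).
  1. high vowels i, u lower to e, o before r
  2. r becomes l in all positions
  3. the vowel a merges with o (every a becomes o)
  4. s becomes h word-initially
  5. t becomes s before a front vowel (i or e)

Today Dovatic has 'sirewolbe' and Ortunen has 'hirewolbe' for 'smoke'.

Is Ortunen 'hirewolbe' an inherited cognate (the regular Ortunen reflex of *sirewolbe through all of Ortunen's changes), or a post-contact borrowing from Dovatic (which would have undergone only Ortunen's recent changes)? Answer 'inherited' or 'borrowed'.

borrowed

If inherited, *sirewolbe would pass through all of Ortunen's changes:
Ortunen: *sirewolbe > serewolbe > selewolbe > helewolbe  (by pre-rhotic lowering, unconditioned shift, debuccalisation)
If borrowed from Dovatic 'sirewolbe' after the early changes, it would undergo only the recent ones:
  rule 4 (debuccalisation): sirewolbe → hirewolbe
  rule 5 (palatalisation): no change (hirewolbe)
  ⇒ as a loan: hirewolbe
Ortunen 'hirewolbe' matches the loan outcome 'hirewolbe', not the inherited 'helewolbe' — it skipped the early Ortunen changes, so it was borrowed from Dovatic.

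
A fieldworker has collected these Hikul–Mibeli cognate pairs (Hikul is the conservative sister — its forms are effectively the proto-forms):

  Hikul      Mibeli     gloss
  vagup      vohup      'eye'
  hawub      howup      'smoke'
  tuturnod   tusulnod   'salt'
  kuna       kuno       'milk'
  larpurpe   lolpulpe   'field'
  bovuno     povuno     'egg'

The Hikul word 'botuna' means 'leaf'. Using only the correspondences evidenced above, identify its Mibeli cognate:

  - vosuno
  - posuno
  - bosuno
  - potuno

posuno

bovuno ~ povuno — Hikul b corresponds to Mibeli p word-initially before a back vowel.
tuturnod ~ tusulnod — Hikul t corresponds to Mibeli s between vowels (before a back vowel).
kuna ~ kuno — Hikul a corresponds to Mibeli o word-finally.
Applying these to Hikul 'botuna':
  botuna → potuna   (b→p word-initially before a back vowel)
  potuna → posuna   (t→s between vowels (before a back vowel))
  posuna → posuno   (a→o word-finally)
So the Mibeli cognate is 'posuno'.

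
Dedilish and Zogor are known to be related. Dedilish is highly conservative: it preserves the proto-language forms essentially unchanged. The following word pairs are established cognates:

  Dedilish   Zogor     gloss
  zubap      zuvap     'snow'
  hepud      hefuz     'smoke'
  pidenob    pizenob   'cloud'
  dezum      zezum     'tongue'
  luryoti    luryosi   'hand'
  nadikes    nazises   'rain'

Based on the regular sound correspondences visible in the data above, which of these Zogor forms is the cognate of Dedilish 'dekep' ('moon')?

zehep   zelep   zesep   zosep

zesep

dezum ~ zezum — Dedilish d corresponds to Zogor z word-initially before a front vowel.
nadikes ~ nazises — Dedilish k corresponds to Zogor s between vowels (before a front vowel).
Applying these to Dedilish 'dekep':
  dekep → zekep   (d→z word-initially before a front vowel)
  zekep → zesep   (k→s between vowels (before a front vowel))
So the Zogor cognate is 'zesep'.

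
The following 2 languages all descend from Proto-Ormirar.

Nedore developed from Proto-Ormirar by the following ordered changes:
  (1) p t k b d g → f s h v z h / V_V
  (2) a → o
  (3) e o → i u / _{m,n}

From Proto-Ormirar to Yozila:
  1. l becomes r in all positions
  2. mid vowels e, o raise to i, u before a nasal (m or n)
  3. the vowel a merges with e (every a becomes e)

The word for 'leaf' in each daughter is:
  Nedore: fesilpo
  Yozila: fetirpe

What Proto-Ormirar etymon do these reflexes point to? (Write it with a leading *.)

Position 7: Nedore has o, Yozila has e. Taking the neighbouring segments as reconstructed: Nedore o could go back to *a or *o; Yozila e could go back to *a or *e — the one source consistent with every daughter is *a.
Position 5: Nedore has l, Yozila has r. Nedore preserves l here (none of its changes turn any other segment into l), so the proto-segment is *l.
Continuing position by position gives *fetilpa; check it forward:
Nedore: start from *fetilpa.
  rule 1 (intervocalic lenition): fetilpa → fesilpa
  rule 2 (vowel merger): fesilpa → fesilpo
  rule 3: no change — fesilpo
  ⇒ Nedore fesilpo
Yozila: *fetilpa
  fetilpa → fetirpa   [unconditioned shift]
  fetirpa (rule 2 does not apply)
  fetirpa → fetirpe   [vowel merger]
  giving Yozila fetirpe.
*fetilpa is the unique common source.

*fetilpa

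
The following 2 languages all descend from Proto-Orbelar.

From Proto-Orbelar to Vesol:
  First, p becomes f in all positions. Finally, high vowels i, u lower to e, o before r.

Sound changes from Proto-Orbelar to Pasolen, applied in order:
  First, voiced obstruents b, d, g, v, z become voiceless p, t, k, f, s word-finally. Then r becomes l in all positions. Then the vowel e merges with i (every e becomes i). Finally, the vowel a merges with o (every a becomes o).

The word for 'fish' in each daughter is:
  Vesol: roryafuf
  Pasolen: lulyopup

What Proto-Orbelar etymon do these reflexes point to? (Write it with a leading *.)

*ruryapup

Position 6: Vesol has f, Pasolen has p. Taking the neighbouring segments as reconstructed: Vesol f could go back to *p or *f; Pasolen p can only go back to *p — the one source consistent with every daughter is *p.
Position 1: Vesol has r, Pasolen has l. Vesol preserves r here (none of its changes turn any other segment into r), so the proto-segment is *r.
Position 5: Vesol has a, Pasolen has o. Vesol preserves a here (none of its changes turn any other segment into a), so the proto-segment is *a.
Verify the candidate proto-form against each daughter:
Vesol: *ruryapup > ruryafuf > roryafuf  (by unconditioned shift, pre-rhotic lowering)
Pasolen: start from *ruryapup.
  rule 1: no change — ruryapup
  rule 2 (unconditioned shift): ruryapup → lulyapup
  rule 3: no change — lulyapup
  rule 4 (vowel merger): lulyapup → lulyopup
  ⇒ Pasolen lulyopup
No other proto-form is consistent with every reflex, so the reconstruction is *ruryapup.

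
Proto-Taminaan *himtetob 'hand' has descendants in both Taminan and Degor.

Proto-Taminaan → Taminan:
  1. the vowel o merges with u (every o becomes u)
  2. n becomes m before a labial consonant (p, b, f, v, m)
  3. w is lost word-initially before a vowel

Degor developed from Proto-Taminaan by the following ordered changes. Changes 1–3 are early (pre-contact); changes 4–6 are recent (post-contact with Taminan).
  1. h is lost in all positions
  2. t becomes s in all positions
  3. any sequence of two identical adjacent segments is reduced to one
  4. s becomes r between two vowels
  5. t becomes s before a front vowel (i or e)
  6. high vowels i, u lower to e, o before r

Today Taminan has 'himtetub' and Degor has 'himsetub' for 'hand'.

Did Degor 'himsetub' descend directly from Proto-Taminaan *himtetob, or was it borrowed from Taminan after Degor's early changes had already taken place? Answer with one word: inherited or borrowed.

If inherited, *himtetob would pass through all of Degor's changes:
Degor: start from *himtetob.
  rule 1 (h-loss): himtetob → imtetob
  rule 2 (unconditioned shift): imtetob → imsesob
  rule 3: no change — imsesob
  rule 4 (rhotacism): imsesob → imserob
  rule 5: no change — imserob
  rule 6: no change — imserob
  ⇒ Degor imserob
If borrowed from Taminan 'himtetub' after the early changes, it would undergo only the recent ones:
  rule 4 (rhotacism): no change (himtetub)
  rule 5 (palatalisation): himtetub → himsetub
  rule 6 (pre-rhotic lowering): no change (himsetub)
  ⇒ as a loan: himsetub
Degor 'himsetub' matches the loan outcome 'himsetub', not the inherited 'imserob' — it skipped the early Degor changes, so it was borrowed from Taminan.

borrowed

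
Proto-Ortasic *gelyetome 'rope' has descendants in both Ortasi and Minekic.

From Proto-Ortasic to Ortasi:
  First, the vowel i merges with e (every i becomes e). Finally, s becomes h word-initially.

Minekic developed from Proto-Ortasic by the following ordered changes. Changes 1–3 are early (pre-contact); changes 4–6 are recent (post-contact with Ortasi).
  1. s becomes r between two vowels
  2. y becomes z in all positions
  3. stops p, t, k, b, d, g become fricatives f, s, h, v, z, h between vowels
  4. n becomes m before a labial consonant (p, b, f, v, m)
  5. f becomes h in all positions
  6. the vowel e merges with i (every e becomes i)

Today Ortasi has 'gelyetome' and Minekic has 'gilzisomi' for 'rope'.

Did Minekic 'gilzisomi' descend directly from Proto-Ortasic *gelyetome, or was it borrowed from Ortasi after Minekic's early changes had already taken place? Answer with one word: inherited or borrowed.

If inherited, *gelyetome would pass through all of Minekic's changes:
Minekic: start from *gelyetome.
  rule 1: no change — gelyetome
  rule 2 (unconditioned shift): gelyetome → gelzetome
  rule 3 (intervocalic lenition): gelzetome → gelzesome
  rule 4: no change — gelzesome
  rule 5: no change — gelzesome
  rule 6 (vowel merger): gelzesome → gilzisomi
  ⇒ Minekic gilzisomi
If borrowed from Ortasi 'gelyetome' after the early changes, it would undergo only the recent ones:
  rule 4 (nasal place assimilation): no change (gelyetome)
  rule 5 (unconditioned shift): no change (gelyetome)
  rule 6 (vowel merger): gelyetome → gilyitomi
  ⇒ as a loan: gilyitomi
Minekic 'gilzisomi' matches the inherited outcome exactly, so it is an inherited cognate, not a loan.

inherited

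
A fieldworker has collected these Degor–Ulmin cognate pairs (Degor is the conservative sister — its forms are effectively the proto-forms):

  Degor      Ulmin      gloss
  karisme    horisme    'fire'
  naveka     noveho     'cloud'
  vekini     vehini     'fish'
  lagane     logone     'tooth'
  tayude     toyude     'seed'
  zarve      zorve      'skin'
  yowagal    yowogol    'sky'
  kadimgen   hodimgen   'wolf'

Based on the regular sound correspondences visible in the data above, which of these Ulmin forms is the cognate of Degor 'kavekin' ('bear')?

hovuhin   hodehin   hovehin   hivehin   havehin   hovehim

karisme ~ horisme, kadimgen ~ hodimgen — Degor k corresponds to Ulmin h word-initially before a back vowel.
naveka ~ noveho — Degor a corresponds to Ulmin o after a consonant, before a labial obstruent.
vekini ~ vehini — Degor k corresponds to Ulmin h between vowels (before a front vowel).
Applying these to Degor 'kavekin':
  kavekin → havekin   (k→h word-initially before a back vowel)
  havekin → hovekin   (a→o after a consonant, before a labial obstruent)
  hovekin → hovehin   (k→h between vowels (before a front vowel))
So the Ulmin cognate is 'hovehin'.

hovehin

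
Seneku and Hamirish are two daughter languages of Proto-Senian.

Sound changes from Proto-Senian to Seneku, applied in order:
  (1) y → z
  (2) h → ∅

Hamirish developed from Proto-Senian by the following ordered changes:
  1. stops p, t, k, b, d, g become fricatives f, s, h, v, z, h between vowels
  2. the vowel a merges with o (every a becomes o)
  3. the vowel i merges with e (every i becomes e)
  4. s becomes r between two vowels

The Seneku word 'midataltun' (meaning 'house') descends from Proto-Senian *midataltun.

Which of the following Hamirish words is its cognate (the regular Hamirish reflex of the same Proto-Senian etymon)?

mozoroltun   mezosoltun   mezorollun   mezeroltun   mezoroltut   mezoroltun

Hamirish: *midataltun > mizasaltun > mizosoltun > mezosoltun > mezoroltun  (by intervocalic lenition, vowel merger, vowel merger, rhotacism)

mezoroltun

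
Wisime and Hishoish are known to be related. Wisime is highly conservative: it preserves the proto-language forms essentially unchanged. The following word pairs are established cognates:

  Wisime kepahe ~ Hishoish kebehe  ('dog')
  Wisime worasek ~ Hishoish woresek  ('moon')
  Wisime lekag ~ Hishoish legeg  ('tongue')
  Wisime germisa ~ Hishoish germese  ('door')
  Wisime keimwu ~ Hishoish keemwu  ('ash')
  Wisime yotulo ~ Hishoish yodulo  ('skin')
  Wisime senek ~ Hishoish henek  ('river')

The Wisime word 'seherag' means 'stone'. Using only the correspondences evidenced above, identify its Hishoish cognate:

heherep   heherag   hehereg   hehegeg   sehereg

hehereg

senek ~ henek — Wisime s corresponds to Hishoish h word-initially before a front vowel.
kepahe ~ kebehe, worasek ~ woresek — Wisime a corresponds to Hishoish e after a consonant, before a consonant other than r, m, n, p, b, f, v.
Applying these to Wisime 'seherag':
  seherag → heherag   (s→h word-initially before a front vowel)
  heherag → hehereg   (a→e after a consonant, before a consonant other than r, m, n, p, b, f, v)
So the Hishoish cognate is 'hehereg'.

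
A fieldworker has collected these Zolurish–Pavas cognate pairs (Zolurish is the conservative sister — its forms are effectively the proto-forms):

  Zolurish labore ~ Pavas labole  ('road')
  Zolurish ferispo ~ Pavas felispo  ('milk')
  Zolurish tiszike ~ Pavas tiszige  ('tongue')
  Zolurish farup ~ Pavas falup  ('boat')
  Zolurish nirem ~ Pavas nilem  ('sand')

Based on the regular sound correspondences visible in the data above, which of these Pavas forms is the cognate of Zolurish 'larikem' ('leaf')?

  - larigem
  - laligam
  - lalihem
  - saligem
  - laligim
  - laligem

ferispo ~ felispo — Zolurish r corresponds to Pavas l between vowels (before a front vowel).
tiszike ~ tiszige — Zolurish k corresponds to Pavas g between vowels (before a front vowel).
Applying these to Zolurish 'larikem':
  larikem → lalikem   (r→l between vowels (before a front vowel))
  lalikem → laligem   (k→g between vowels (before a front vowel))
So the Pavas cognate is 'laligem'.

laligem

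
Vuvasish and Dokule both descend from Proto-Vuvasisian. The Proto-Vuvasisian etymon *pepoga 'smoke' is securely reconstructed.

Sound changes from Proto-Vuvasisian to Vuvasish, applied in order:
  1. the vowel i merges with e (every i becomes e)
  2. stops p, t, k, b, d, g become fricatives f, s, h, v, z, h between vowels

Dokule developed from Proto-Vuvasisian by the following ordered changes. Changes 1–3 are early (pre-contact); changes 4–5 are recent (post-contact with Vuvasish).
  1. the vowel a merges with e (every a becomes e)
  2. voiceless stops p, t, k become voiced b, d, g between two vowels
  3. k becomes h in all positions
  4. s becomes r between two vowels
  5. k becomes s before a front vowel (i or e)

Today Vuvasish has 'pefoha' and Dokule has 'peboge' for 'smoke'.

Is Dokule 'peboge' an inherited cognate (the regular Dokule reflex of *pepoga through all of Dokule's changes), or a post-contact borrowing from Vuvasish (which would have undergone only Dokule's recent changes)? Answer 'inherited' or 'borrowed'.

inherited

If inherited, *pepoga would pass through all of Dokule's changes:
Dokule: *pepoga
  pepoga → pepoge   [vowel merger]
  pepoge → peboge   [intervocalic voicing]
  peboge (rule 3 does not apply)
  peboge (rule 4 does not apply)
  peboge (rule 5 does not apply)
  giving Dokule peboge.
If borrowed from Vuvasish 'pefoha' after the early changes, it would undergo only the recent ones:
  rule 4 (rhotacism): no change (pefoha)
  rule 5 (palatalisation): no change (pefoha)
  ⇒ as a loan: pefoha
Dokule 'peboge' matches the inherited outcome exactly, so it is an inherited cognate, not a loan.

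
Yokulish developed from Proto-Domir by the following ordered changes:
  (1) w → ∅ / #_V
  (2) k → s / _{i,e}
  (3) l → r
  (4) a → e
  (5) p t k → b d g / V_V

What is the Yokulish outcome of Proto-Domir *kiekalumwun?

siegerumwun

Yokulish: *kiekalumwun
  kiekalumwun (rule 1 does not apply)
  kiekalumwun → siekalumwun   [palatalisation]
  siekalumwun → siekarumwun   [unconditioned shift]
  siekarumwun → siekerumwun   [vowel merger]
  siekerumwun → siegerumwun   [intervocalic voicing]
  giving Yokulish siegerumwun.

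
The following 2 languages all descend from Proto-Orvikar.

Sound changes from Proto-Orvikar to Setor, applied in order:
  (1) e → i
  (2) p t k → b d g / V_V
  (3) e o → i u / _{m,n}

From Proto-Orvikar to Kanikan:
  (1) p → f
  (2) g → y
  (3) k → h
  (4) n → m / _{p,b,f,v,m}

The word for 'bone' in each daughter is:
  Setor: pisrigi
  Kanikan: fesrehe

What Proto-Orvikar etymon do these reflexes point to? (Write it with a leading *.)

*pesreke

Position 6: Setor has g, Kanikan has h. Taking the neighbouring segments as reconstructed: Setor g could go back to *k or *g; Kanikan h could go back to *k or *h — the one source consistent with every daughter is *k.
Position 1: Setor has p, Kanikan has f. Setor preserves p here (none of its changes turn any other segment into p), so the proto-segment is *p.
Verify the candidate proto-form against each daughter:
Setor: start from *pesreke.
  rule 1 (vowel merger): pesreke → pisriki
  rule 2 (intervocalic voicing): pisriki → pisrigi
  rule 3: no change — pisrigi
  ⇒ Setor pisrigi
Kanikan: start from *pesreke.
  rule 1 (unconditioned shift): pesreke → fesreke
  rule 2: no change — fesreke
  rule 3 (unconditioned shift): fesreke → fesrehe
  rule 4: no change — fesrehe
  ⇒ Kanikan fesrehe
Only *pesreke yields all of Setor pisrigi, Kanikan fesrehe.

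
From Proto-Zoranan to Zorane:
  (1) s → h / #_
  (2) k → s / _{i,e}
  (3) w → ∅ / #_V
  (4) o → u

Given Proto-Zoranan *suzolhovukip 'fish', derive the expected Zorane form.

Zorane: *suzolhovukip > huzolhovukip > huzolhovusip > huzulhuvusip  (by debuccalisation, palatalisation, vowel merger)

huzulhuvusip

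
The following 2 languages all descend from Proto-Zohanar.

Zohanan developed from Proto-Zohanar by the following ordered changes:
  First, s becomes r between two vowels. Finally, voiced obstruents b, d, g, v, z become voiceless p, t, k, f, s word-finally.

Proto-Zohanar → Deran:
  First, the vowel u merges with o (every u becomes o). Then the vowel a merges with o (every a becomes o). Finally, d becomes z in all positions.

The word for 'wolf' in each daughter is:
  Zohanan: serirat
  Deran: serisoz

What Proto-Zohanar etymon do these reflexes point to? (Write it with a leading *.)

Position 7: Zohanan has t, Deran has z. Taking the neighbouring segments as reconstructed: Zohanan t could go back to *t or *d; Deran z could go back to *d or *z — the one source consistent with every daughter is *d.
Position 6: Zohanan has a, Deran has o. Zohanan preserves a here (none of its changes turn any other segment into a), so the proto-segment is *a.
Verify the candidate proto-form against each daughter:
Zohanan: start from *serisad.
  rule 1 (rhotacism): serisad → serirad
  rule 2 (final devoicing): serirad → serirat
  ⇒ Zohanan serirat
Deran: *serisad
  serisad (rule 1 does not apply)
  serisad → serisod   [vowel merger]
  serisod → serisoz   [unconditioned shift]
  giving Deran serisoz.
*serisad is the unique common source.

*serisad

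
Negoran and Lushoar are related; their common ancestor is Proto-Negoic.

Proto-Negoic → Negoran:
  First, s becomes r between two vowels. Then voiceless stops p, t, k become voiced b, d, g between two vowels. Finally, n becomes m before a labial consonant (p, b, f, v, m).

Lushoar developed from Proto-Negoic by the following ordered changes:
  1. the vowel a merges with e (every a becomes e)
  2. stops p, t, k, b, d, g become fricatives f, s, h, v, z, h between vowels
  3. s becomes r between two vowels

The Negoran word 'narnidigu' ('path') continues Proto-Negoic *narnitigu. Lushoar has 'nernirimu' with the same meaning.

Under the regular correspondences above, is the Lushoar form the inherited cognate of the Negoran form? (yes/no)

no

Derive the expected Lushoar reflex of *narnitigu:
Lushoar: *narnitigu > nernitigu > nernisihu > nernirihu  (by vowel merger, intervocalic lenition, rhotacism)
The regular Lushoar reflex would be 'nernirihu', but the attested form is 'nernirimu'. The correspondence is irregular, so they are not cognates (the Lushoar form has a different source).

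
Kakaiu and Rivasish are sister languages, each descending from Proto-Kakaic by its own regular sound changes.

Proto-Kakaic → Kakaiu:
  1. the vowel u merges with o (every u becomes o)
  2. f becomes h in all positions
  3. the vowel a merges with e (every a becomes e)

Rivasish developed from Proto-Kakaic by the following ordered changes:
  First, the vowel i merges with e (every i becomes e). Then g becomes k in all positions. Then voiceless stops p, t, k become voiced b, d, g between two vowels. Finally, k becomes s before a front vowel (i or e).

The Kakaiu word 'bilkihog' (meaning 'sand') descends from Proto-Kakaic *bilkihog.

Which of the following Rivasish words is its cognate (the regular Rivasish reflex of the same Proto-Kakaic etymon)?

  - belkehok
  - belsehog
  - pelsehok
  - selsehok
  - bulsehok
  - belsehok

Rivasish: start from *bilkihog.
  rule 1 (vowel merger): bilkihog → belkehog
  rule 2 (unconditioned shift): belkehog → belkehok
  rule 3: no change — belkehok
  rule 4 (palatalisation): belkehok → belsehok
  ⇒ Rivasish belsehok
Only 'belsehok' matches the regular Rivasish development of *bilkihog.

belsehok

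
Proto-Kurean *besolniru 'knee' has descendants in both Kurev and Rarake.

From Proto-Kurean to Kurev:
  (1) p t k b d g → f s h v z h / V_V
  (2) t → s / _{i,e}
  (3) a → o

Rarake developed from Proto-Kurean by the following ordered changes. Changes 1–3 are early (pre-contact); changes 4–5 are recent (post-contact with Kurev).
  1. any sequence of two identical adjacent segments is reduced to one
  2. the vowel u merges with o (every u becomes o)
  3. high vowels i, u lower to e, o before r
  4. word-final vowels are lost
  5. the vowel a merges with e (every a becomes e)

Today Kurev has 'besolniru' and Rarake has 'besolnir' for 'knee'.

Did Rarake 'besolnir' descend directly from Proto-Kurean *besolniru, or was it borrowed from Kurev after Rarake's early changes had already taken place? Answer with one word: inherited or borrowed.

borrowed

If inherited, *besolniru would pass through all of Rarake's changes:
Rarake: *besolniru
  besolniru (rule 1 does not apply)
  besolniru → besolniro   [vowel merger]
  besolniro → besolnero   [pre-rhotic lowering]
  besolnero → besolner   [apocope]
  besolner (rule 5 does not apply)
  giving Rarake besolner.
If borrowed from Kurev 'besolniru' after the early changes, it would undergo only the recent ones:
  rule 4 (apocope): besolniru → besolnir
  rule 5 (vowel merger): no change (besolnir)
  ⇒ as a loan: besolnir
Rarake 'besolnir' matches the loan outcome 'besolnir', not the inherited 'besolner' — it skipped the early Rarake changes, so it was borrowed from Kurev.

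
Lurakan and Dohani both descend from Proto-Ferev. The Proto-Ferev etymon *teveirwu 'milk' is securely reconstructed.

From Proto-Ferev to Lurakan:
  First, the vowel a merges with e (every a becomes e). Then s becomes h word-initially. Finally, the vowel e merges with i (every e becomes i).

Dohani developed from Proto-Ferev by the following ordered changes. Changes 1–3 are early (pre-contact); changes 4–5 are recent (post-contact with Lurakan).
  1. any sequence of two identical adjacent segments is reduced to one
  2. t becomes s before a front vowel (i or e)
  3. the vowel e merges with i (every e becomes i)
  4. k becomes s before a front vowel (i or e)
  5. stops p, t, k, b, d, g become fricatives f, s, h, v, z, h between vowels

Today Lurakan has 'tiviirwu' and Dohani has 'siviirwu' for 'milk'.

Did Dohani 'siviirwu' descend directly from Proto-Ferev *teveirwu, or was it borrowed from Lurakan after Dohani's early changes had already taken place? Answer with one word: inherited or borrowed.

If inherited, *teveirwu would pass through all of Dohani's changes:
Dohani: start from *teveirwu.
  rule 1: no change — teveirwu
  rule 2 (palatalisation): teveirwu → seveirwu
  rule 3 (vowel merger): seveirwu → siviirwu
  rule 4: no change — siviirwu
  rule 5: no change — siviirwu
  ⇒ Dohani siviirwu
If borrowed from Lurakan 'tiviirwu' after the early changes, it would undergo only the recent ones:
  rule 4 (palatalisation): no change (tiviirwu)
  rule 5 (intervocalic lenition): no change (tiviirwu)
  ⇒ as a loan: tiviirwu
Dohani 'siviirwu' matches the inherited outcome exactly, so it is an inherited cognate, not a loan.

inherited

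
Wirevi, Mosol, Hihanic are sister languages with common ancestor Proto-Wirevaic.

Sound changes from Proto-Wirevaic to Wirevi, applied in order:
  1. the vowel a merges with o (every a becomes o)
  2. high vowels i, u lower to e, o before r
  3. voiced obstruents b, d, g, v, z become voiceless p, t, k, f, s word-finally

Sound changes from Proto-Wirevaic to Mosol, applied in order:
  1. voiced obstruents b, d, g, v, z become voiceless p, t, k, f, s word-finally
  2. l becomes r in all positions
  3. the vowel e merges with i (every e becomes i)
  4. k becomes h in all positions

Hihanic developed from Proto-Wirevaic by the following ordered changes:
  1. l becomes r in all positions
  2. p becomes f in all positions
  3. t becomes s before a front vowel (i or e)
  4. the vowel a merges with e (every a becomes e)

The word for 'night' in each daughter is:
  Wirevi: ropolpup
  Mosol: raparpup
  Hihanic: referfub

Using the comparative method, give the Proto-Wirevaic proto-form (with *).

*rapalpub

Position 6: Wirevi has p, Mosol has p, Hihanic has f. Taking the neighbouring segments as reconstructed: Wirevi p can only go back to *p; Mosol p can only go back to *p; Hihanic f could go back to *p or *f — the one source consistent with every daughter is *p.
Position 5: Wirevi has l, Mosol has r, Hihanic has r. Wirevi preserves l here (none of its changes turn any other segment into l), so the proto-segment is *l.
Continuing position by position gives *rapalpub; check it forward:
Wirevi: *rapalpub > ropolpub > ropolpup  (by vowel merger, final devoicing)
Mosol: *rapalpub
  rapalpub → rapalpup   [final devoicing]
  rapalpup → raparpup   [unconditioned shift]
  raparpup (rule 3 does not apply)
  raparpup (rule 4 does not apply)
  giving Mosol raparpup.
Hihanic: start from *rapalpub.
  rule 1 (unconditioned shift): rapalpub → raparpub
  rule 2 (unconditioned shift): raparpub → rafarfub
  rule 3: no change — rafarfub
  rule 4 (vowel merger): rafarfub → referfub
  ⇒ Hihanic referfub
No other proto-form is consistent with every reflex, so the reconstruction is *rapalpub.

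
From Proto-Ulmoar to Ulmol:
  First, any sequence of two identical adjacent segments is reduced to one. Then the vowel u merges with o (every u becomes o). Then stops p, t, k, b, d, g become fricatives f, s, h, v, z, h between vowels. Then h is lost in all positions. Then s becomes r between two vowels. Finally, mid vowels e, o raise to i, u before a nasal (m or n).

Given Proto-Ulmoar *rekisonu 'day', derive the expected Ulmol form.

reiruno

Ulmol: *rekisonu > rekisono > rehisono > reisono > reirono > reiruno  (by vowel merger, intervocalic lenition, h-loss, rhotacism, pre-nasal raising)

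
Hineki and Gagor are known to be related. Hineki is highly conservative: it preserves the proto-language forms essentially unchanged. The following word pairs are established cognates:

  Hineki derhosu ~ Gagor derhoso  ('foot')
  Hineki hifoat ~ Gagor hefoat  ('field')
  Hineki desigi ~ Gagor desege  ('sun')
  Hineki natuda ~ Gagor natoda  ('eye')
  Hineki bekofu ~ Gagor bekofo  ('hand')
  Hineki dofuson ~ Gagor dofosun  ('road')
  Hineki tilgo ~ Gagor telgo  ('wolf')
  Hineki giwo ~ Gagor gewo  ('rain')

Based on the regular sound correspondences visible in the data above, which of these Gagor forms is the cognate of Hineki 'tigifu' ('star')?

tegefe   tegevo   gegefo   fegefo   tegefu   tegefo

desigi ~ desege, tilgo ~ telgo — Hineki i corresponds to Gagor e after a consonant, before a consonant other than r, m, n, p, b, f, v.
hifoat ~ hefoat — Hineki i corresponds to Gagor e after a consonant, before a labial obstruent.
derhosu ~ derhoso, bekofu ~ bekofo — Hineki u corresponds to Gagor o word-finally.
Applying these to Hineki 'tigifu':
  tigifu → tegifu   (i→e after a consonant, before a consonant other than r, m, n, p, b, f, v)
  tegifu → tegefu   (i→e after a consonant, before a labial obstruent)
  tegefu → tegefo   (u→o word-finally)
So the Gagor cognate is 'tegefo'.

tegefo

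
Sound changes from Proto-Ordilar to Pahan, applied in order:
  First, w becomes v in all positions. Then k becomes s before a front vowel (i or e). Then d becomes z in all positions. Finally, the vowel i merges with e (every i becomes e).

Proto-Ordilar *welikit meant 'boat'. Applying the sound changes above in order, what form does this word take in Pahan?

Pahan: *welikit
  welikit → velikit   [unconditioned shift]
  velikit → velisit   [palatalisation]
  velisit (rule 3 does not apply)
  velisit → veleset   [vowel merger]
  giving Pahan veleset.

veleset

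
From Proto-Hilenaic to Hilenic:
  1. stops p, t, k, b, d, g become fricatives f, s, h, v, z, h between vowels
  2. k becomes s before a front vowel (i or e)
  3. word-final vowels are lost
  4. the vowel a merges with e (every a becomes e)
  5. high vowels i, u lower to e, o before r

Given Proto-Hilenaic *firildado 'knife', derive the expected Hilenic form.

Hilenic: start from *firildado.
  rule 1 (intervocalic lenition): firildado → firildazo
  rule 2: no change — firildazo
  rule 3 (apocope): firildazo → firildaz
  rule 4 (vowel merger): firildaz → firildez
  rule 5 (pre-rhotic lowering): firildez → ferildez
  ⇒ Hilenic ferildez

ferildez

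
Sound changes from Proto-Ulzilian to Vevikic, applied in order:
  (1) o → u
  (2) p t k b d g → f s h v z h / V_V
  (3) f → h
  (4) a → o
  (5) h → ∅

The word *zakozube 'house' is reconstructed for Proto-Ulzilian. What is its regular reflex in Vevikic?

Vevikic: *zakozube > zakuzube > zahuzuve > zohuzuve > zouzuve  (by vowel merger, intervocalic lenition, vowel merger, h-loss)

zouzuve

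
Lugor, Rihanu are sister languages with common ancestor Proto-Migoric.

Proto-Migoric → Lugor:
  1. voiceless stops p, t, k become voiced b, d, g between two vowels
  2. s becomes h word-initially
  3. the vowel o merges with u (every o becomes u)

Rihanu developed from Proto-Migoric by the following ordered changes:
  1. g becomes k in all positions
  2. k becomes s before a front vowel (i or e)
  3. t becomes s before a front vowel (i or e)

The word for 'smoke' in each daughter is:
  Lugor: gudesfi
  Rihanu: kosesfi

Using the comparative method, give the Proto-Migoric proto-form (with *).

*gotesfi

Position 3: Lugor has d, Rihanu has s. Taking the neighbouring segments as reconstructed: Lugor d could go back to *t or *d; Rihanu s could go back to *t or *k or *g or *s — the one source consistent with every daughter is *t.
Position 1: Lugor has g, Rihanu has k. Taking the neighbouring segments as reconstructed: Lugor g can only go back to *g; Rihanu k could go back to *k or *g — the one source consistent with every daughter is *g.
Position 2: Lugor has u, Rihanu has o. Rihanu preserves o here (none of its changes turn any other segment into o), so the proto-segment is *o.
Verify the candidate proto-form against each daughter:
Lugor: *gotesfi > godesfi > gudesfi  (by intervocalic voicing, vowel merger)
Rihanu: *gotesfi
  gotesfi → kotesfi   [unconditioned shift]
  kotesfi (rule 2 does not apply)
  kotesfi → kosesfi   [palatalisation]
  giving Rihanu kosesfi.
*gotesfi is the unique common source.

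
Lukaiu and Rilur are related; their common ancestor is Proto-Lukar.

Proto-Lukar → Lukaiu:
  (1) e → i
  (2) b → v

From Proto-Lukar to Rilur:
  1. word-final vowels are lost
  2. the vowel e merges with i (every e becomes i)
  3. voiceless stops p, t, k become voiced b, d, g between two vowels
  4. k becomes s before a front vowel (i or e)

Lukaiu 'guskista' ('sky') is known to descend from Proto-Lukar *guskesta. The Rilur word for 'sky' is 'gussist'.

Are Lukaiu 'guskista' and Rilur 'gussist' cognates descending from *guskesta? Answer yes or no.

yes

Derive the expected Rilur reflex of *guskesta:
Rilur: start from *guskesta.
  rule 1 (apocope): guskesta → guskest
  rule 2 (vowel merger): guskest → guskist
  rule 3: no change — guskist
  rule 4 (palatalisation): guskist → gussist
  ⇒ Rilur gussist
Rilur 'gussist' matches the regular reflex exactly, so the pair is cognate.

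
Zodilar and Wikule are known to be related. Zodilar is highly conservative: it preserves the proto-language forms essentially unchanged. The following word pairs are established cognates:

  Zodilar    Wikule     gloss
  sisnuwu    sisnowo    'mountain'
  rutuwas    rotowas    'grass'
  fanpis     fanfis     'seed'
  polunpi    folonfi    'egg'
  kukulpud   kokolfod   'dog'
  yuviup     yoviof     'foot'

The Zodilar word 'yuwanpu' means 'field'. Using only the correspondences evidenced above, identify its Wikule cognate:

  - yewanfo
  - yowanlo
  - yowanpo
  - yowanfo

yowanfo

sisnuwu ~ sisnowo, rutuwas ~ rotowas — Zodilar u corresponds to Wikule o after a consonant, before a consonant other than r, m, n, p, b, f, v.
kukulpud ~ kokolfod — Zodilar p corresponds to Wikule f after a consonant, before a back vowel.
sisnuwu ~ sisnowo — Zodilar u corresponds to Wikule o word-finally.
Applying these to Zodilar 'yuwanpu':
  yuwanpu → yowanpu   (u→o after a consonant, before a consonant other than r, m, n, p, b, f, v)
  yowanpu → yowanfu   (p→f after a consonant, before a back vowel)
  yowanfu → yowanfo   (u→o word-finally)
So the Wikule cognate is 'yowanfo'.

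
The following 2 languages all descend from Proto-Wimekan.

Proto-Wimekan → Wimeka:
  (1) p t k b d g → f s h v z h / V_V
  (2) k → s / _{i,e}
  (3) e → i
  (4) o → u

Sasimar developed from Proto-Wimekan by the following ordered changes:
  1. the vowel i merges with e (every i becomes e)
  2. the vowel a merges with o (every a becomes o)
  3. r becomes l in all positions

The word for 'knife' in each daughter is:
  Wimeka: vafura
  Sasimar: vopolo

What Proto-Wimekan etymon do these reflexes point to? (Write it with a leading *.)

Position 3: Wimeka has f, Sasimar has p. Sasimar preserves p here (none of its changes turn any other segment into p), so the proto-segment is *p.
Position 2: Wimeka has a, Sasimar has o. Wimeka preserves a here (none of its changes turn any other segment into a), so the proto-segment is *a.
Position 5: Wimeka has r, Sasimar has l. Wimeka preserves r here (none of its changes turn any other segment into r), so the proto-segment is *r.
Verify the candidate proto-form against each daughter:
Wimeka: start from *vapora.
  rule 1 (intervocalic lenition): vapora → vafora
  rule 2: no change — vafora
  rule 3: no change — vafora
  rule 4 (vowel merger): vafora → vafura
  ⇒ Wimeka vafura
Sasimar: start from *vapora.
  rule 1: no change — vapora
  rule 2 (vowel merger): vapora → voporo
  rule 3 (unconditioned shift): voporo → vopolo
  ⇒ Sasimar vopolo
Only *vapora yields all of Wimeka vafura, Sasimar vopolo.

*vapora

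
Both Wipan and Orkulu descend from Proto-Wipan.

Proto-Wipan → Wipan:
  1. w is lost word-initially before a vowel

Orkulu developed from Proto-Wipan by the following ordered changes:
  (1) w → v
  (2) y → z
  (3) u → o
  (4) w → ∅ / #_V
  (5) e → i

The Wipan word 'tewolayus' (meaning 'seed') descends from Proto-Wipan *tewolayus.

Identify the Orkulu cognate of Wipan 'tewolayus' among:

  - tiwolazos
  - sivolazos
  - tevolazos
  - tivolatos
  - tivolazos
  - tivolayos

Orkulu: start from *tewolayus.
  rule 1 (unconditioned shift): tewolayus → tevolayus
  rule 2 (unconditioned shift): tevolayus → tevolazus
  rule 3 (vowel merger): tevolazus → tevolazos
  rule 4: no change — tevolazos
  rule 5 (vowel merger): tevolazos → tivolazos
  ⇒ Orkulu tivolazos

tivolazos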